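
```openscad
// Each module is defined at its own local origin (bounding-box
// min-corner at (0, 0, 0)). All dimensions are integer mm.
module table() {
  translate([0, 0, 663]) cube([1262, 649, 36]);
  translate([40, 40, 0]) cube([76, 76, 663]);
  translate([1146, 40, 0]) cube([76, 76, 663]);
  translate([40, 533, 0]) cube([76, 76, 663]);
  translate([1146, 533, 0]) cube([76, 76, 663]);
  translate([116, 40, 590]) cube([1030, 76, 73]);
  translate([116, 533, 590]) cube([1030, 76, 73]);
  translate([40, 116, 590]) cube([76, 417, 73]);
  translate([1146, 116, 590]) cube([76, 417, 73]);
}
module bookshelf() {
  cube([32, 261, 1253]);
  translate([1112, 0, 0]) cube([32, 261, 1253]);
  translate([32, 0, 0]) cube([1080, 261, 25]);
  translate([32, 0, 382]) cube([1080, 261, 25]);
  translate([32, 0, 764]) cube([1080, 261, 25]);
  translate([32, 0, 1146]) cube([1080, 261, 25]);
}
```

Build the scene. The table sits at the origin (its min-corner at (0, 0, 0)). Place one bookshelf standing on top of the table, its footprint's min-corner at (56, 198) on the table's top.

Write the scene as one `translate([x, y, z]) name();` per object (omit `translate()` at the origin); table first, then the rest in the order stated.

table();
translate([56, 198, 699]) bookshelf();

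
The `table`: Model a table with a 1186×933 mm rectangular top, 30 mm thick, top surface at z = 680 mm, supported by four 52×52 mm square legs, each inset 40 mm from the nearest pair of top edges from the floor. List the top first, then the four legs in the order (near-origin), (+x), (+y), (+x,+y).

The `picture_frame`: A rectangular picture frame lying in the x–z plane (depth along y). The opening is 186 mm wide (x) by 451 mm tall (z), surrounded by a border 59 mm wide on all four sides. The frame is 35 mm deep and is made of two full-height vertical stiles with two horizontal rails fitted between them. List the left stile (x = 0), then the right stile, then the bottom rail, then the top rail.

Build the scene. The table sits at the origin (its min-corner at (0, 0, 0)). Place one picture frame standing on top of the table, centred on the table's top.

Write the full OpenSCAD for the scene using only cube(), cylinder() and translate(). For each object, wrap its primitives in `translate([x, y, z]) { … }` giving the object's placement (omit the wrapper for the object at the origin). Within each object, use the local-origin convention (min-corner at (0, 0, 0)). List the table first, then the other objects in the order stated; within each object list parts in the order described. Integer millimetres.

translate([0, 0, 650]) cube([1186, 933, 30]);
translate([40, 40, 0]) cube([52, 52, 650]);
translate([1094, 40, 0]) cube([52, 52, 650]);
translate([40, 841, 0]) cube([52, 52, 650]);
translate([1094, 841, 0]) cube([52, 52, 650]);
translate([441, 449, 680]) {
  cube([59, 35, 569]);
  translate([245, 0, 0]) cube([59, 35, 569]);
  translate([59, 0, 0]) cube([186, 35, 59]);
  translate([59, 0, 510]) cube([186, 35, 59]);
}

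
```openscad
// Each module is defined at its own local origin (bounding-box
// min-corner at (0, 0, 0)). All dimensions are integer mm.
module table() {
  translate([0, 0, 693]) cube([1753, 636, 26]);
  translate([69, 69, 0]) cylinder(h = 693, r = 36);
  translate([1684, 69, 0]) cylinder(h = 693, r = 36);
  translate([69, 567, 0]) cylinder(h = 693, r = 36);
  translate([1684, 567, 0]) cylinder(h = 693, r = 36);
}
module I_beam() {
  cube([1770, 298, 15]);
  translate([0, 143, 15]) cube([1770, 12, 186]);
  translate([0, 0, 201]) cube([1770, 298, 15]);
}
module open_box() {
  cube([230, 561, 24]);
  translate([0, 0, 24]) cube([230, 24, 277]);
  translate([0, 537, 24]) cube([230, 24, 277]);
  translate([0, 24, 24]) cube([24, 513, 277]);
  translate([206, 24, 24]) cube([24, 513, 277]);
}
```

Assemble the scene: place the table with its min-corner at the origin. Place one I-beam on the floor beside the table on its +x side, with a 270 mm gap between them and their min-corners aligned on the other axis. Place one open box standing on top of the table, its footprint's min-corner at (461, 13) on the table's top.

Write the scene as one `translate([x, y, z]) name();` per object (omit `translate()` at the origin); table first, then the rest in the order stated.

table();
translate([2023, 0, 0]) I_beam();
translate([461, 13, 719]) open_box();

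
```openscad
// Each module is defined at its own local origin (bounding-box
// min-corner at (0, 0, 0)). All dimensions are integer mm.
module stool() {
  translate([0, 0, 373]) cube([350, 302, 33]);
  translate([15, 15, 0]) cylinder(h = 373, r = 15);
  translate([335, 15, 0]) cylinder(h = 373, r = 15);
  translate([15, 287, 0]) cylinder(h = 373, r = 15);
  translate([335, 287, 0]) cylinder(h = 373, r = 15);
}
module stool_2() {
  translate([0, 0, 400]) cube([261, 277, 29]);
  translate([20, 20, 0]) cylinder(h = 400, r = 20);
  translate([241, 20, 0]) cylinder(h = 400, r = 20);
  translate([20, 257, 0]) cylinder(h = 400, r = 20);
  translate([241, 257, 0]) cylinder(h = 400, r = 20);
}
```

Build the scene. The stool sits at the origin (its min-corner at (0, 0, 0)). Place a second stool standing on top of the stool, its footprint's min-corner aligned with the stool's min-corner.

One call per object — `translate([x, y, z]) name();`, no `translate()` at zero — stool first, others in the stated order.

stool();
translate([0, 0, 406]) stool_2();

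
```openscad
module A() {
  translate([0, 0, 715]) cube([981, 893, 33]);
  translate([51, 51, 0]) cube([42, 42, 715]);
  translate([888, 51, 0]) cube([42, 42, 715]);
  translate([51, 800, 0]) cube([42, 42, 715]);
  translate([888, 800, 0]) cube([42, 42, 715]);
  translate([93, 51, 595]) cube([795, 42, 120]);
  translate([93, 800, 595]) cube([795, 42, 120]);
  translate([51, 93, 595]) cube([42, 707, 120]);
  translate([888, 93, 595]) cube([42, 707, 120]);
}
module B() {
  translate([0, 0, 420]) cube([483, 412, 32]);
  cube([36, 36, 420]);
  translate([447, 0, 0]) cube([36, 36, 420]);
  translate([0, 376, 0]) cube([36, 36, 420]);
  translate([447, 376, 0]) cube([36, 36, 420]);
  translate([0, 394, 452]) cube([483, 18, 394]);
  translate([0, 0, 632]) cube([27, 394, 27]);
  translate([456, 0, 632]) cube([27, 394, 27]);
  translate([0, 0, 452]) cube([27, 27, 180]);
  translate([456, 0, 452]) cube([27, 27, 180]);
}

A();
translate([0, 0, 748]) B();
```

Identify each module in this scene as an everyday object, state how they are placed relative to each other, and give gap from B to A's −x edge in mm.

A is a table. B is a chair. The chair is on top of the table. The gap from the chair to the table's −x edge is 0 mm.

The chair's min-x is at 0; the table's min-x is 0; gap = 0 mm.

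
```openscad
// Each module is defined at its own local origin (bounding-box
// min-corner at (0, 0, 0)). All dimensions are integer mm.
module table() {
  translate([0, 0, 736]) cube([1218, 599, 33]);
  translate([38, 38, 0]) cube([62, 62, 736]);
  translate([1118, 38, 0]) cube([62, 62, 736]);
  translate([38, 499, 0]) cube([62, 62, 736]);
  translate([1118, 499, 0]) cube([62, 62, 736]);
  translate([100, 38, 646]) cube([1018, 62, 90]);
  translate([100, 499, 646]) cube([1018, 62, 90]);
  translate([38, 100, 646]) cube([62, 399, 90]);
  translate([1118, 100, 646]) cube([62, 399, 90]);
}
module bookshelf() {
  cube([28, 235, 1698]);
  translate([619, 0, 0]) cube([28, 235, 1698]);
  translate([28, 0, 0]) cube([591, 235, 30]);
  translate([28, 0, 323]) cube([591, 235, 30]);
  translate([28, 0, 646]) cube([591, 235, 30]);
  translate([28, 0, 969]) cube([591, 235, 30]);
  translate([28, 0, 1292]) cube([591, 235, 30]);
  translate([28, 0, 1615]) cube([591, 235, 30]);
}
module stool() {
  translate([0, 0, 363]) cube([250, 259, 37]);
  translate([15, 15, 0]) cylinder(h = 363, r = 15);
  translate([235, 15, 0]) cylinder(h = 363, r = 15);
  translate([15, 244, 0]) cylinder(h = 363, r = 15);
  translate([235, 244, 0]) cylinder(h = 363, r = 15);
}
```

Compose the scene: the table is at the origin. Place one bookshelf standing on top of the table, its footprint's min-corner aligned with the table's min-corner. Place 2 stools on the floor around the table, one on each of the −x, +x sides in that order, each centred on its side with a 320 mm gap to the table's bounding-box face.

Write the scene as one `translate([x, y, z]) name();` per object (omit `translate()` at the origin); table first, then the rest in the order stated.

table();
translate([0, 0, 769]) bookshelf();
translate([-570, 170, 0]) stool();
translate([1538, 170, 0]) stool();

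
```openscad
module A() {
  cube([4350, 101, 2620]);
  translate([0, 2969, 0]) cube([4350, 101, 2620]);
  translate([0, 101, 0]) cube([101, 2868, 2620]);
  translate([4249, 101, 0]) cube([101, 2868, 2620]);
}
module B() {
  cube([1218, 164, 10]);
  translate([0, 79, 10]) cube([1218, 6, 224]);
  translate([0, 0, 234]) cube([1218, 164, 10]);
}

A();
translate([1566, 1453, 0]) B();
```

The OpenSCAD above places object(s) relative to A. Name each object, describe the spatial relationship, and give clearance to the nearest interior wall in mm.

Clearances: x = 1465, y = 1352; minimum 1352 mm.

A is a house frame. B is an I-beam. The I-beam sits inside the house frame, centred. The clearance to the nearest interior wall is 1352 mm.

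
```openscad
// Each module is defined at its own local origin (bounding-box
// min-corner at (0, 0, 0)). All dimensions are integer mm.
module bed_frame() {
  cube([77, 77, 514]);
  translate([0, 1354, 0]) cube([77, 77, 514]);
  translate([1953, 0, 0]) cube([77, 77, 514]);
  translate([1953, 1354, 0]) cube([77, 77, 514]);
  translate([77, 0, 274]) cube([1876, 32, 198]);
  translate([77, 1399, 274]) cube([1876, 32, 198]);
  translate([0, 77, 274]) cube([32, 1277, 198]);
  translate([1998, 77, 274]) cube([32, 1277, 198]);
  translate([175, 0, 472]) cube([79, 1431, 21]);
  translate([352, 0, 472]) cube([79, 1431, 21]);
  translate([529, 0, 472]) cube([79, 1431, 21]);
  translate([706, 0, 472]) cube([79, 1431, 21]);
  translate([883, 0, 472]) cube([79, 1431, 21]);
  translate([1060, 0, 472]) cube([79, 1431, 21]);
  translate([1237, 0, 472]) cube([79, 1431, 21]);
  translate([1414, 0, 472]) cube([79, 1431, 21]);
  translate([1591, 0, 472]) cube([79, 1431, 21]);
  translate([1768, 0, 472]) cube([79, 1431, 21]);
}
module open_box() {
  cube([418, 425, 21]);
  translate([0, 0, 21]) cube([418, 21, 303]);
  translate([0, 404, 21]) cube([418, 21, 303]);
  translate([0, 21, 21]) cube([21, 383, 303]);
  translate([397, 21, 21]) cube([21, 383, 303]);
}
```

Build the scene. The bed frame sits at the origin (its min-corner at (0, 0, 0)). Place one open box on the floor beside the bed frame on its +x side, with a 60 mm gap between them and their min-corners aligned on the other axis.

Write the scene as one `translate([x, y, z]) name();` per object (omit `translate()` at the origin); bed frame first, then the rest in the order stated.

bed_frame();
translate([2090, 0, 0]) open_box();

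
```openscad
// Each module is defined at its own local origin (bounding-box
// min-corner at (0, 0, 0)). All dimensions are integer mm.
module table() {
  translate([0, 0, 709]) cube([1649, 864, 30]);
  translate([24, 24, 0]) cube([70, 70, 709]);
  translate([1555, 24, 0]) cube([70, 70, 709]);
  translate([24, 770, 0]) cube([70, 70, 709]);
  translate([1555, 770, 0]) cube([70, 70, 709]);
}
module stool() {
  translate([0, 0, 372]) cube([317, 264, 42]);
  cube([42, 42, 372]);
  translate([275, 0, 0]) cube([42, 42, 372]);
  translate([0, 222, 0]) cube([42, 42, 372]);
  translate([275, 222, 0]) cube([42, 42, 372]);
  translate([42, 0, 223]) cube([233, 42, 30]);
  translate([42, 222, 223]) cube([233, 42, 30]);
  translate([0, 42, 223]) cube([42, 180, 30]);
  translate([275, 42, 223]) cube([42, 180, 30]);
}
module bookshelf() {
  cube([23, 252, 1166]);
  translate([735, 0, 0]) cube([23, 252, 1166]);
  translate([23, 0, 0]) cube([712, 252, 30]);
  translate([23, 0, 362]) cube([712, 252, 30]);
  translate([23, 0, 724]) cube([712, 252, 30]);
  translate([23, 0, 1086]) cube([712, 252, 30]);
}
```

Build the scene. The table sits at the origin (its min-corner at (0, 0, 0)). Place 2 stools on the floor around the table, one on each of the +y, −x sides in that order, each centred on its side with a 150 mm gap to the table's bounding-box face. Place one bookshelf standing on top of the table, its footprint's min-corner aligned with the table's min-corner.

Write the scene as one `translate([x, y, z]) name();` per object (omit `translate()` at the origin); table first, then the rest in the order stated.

table();
translate([666, 1014, 0]) stool();
translate([-467, 300, 0]) stool();
translate([0, 0, 739]) bookshelf();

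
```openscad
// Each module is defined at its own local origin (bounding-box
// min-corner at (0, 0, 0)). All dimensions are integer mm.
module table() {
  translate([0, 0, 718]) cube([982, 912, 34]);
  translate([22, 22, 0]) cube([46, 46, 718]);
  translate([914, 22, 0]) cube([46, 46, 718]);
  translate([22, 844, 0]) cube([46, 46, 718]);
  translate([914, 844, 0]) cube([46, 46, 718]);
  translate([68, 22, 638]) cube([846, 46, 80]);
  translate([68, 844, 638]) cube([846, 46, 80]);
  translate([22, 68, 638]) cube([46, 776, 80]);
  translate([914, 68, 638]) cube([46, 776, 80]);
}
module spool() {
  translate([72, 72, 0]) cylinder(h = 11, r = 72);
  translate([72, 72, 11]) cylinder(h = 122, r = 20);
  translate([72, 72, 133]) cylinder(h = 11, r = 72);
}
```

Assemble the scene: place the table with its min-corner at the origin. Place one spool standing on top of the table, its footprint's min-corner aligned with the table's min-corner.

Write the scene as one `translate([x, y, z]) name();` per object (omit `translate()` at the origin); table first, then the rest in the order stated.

table();
translate([0, 0, 752]) spool();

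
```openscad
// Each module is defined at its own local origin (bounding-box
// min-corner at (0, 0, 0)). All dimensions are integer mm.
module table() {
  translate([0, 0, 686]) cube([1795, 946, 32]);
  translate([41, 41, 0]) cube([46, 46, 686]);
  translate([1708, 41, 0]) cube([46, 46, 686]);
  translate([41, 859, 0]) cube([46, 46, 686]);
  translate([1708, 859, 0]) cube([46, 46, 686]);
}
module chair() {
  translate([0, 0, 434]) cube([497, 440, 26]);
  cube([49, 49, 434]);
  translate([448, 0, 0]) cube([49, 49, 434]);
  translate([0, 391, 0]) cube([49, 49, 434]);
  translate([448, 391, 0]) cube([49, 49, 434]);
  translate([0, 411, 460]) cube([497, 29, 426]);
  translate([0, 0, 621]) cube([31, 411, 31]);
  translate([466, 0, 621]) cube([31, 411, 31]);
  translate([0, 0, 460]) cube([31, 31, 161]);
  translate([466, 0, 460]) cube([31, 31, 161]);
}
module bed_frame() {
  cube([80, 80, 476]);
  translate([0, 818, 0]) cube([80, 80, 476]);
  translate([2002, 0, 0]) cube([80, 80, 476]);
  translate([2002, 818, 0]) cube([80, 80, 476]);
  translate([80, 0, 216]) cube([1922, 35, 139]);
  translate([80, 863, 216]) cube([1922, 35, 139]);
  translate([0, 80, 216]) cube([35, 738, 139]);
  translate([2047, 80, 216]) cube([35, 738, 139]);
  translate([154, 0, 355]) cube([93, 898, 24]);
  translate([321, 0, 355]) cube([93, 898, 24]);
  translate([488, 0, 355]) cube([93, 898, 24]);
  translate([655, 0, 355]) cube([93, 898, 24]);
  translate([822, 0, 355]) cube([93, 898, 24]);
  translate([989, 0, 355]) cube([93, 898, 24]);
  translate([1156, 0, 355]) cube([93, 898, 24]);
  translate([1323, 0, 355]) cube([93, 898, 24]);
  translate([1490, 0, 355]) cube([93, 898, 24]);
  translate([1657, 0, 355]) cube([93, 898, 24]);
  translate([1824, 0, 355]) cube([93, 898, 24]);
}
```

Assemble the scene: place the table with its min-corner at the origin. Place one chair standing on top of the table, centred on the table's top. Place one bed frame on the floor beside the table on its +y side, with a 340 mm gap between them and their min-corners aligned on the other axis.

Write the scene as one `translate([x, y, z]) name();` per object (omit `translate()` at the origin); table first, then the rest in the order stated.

table();
translate([649, 253, 718]) chair();
translate([0, 1286, 0]) bed_frame();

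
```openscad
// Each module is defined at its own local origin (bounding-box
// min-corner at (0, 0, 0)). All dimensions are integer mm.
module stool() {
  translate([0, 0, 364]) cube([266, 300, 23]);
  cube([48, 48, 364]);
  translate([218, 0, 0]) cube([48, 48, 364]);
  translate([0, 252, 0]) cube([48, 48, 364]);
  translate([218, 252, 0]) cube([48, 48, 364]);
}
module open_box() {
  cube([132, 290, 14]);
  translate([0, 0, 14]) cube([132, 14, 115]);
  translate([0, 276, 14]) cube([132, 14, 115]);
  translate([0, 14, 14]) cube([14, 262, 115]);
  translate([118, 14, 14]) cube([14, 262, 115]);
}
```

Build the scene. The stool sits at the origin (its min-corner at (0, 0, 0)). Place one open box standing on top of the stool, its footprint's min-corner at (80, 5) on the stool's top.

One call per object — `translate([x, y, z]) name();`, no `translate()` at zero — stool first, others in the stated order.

stool();
translate([80, 5, 387]) open_box();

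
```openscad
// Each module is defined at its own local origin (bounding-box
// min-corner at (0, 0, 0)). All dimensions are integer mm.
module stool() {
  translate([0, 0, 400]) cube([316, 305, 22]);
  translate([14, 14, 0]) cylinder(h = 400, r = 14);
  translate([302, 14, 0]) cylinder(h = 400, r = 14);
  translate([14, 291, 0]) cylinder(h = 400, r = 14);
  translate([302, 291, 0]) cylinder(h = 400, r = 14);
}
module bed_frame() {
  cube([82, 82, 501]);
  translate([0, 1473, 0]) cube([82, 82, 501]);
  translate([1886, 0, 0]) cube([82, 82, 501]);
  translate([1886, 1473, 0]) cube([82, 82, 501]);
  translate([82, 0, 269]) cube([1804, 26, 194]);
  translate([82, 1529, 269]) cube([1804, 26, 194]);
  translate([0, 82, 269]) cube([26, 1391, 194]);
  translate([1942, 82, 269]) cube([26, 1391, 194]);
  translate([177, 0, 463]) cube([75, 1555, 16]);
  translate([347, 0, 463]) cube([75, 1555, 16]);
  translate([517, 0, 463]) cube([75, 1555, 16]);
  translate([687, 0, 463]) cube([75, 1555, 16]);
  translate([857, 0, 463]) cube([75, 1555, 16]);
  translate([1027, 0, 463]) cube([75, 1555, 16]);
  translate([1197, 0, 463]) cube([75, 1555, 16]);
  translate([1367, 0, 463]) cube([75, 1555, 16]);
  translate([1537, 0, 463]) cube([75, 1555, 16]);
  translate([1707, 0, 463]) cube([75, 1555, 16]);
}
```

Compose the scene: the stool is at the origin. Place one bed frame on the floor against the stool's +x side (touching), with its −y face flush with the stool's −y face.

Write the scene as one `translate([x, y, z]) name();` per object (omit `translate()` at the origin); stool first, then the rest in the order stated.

stool();
translate([316, 0, 0]) bed_frame();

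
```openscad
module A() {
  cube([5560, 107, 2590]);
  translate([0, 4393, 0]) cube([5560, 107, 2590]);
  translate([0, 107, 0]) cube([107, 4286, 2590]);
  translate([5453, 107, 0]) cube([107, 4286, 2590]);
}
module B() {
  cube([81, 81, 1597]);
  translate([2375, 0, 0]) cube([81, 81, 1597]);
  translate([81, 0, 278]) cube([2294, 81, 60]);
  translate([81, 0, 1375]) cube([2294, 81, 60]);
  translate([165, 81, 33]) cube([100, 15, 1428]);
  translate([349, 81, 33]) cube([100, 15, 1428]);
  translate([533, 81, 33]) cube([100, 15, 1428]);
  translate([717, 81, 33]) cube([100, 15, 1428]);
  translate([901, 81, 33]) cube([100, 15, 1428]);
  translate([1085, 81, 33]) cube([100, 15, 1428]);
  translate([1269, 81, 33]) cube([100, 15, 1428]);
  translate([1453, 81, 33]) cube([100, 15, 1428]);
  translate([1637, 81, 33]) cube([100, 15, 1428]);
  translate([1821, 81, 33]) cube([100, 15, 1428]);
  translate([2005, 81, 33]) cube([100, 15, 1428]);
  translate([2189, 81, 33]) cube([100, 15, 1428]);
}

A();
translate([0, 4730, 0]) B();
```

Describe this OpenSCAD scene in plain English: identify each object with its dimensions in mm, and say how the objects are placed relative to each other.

A is a box-shaped house frame (walls only): outside footprint 5560×4500 mm, wall height 2590 mm, wall thickness 107 mm. The two y-facing walls run the full x-width; the two x-facing walls fit between the inner faces of the y-facing walls.

B is a fence section. Two 81×81 mm posts, 1597 mm tall, stand on the floor with a clear span of 2294 mm between their inner faces. Two horizontal rails of 81×60 mm section span the gap between the posts with their undersides at z = 278 mm and z = 1375 mm, flush with the posts' −y face. 12 pickets, each 100 mm wide, 15 mm thick and 1428 mm tall, are fixed to the +y face of the rails with their bottoms at z = 33 mm, evenly spaced across the span with equal gaps (rounded down to the nearest mm) at the −x end and between each pair — any rounding remainder accumulates at the +x end.

The fence section is on the floor beside the house frame on its +y side.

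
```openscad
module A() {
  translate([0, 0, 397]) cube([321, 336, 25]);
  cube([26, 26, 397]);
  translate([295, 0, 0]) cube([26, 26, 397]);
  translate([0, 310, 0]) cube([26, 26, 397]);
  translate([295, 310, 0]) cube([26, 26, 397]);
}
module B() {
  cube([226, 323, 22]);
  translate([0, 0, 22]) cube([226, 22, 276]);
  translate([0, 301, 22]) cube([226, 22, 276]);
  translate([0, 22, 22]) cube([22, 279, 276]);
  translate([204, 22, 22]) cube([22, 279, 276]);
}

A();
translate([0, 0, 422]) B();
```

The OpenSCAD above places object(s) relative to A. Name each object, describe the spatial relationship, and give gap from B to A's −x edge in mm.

The open box's min-x is at 0; the stool's min-x is 0; gap = 0 mm.

A is a stool. B is an open box. The open box is on top of the stool. The gap from the open box to the stool's −x edge is 0 mm.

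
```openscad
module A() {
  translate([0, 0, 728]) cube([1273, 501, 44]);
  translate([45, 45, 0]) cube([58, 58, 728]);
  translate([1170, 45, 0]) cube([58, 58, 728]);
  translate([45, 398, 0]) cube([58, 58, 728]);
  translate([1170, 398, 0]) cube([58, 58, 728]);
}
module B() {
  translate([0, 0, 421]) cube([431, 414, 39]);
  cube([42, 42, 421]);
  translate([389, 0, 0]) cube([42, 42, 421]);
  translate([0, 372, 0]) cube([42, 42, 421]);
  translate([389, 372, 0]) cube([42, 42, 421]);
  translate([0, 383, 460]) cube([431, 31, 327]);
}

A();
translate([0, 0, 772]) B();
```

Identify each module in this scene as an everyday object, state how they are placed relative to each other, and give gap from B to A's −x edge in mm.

A is a table. B is a chair. The chair is on top of the table. The gap from the chair to the table's −x edge is 0 mm.

The chair's min-x is at 0; the table's min-x is 0; gap = 0 mm.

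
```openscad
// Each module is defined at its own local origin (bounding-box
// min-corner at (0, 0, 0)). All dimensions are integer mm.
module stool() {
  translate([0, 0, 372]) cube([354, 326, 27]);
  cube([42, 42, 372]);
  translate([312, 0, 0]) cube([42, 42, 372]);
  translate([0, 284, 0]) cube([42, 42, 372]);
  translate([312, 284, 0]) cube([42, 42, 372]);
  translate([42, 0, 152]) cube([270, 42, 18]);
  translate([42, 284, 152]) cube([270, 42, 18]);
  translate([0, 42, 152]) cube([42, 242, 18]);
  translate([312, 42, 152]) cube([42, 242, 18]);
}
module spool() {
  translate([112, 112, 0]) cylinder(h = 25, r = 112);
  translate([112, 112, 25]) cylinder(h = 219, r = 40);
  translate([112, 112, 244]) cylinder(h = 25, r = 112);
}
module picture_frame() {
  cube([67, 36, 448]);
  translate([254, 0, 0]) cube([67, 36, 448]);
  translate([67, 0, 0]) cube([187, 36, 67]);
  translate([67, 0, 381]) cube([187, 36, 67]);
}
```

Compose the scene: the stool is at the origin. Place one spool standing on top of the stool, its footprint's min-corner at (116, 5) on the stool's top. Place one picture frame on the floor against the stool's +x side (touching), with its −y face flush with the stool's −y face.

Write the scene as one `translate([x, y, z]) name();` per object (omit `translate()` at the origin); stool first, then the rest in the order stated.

stool();
translate([116, 5, 399]) spool();
translate([354, 0, 0]) picture_frame();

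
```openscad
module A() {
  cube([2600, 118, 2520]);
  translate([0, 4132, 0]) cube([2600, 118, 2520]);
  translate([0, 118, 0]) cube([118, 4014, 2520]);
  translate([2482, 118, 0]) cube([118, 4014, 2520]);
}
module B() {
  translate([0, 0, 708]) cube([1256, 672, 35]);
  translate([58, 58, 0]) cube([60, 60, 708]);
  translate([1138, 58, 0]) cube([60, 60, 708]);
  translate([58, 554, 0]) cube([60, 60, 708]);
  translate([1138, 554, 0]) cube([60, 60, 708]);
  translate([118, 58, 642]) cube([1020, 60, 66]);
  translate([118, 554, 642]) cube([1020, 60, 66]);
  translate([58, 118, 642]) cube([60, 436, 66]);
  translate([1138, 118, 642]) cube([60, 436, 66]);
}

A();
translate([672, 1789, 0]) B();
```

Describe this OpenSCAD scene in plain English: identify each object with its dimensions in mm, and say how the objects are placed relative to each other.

A is a box-shaped house frame (walls only): outside footprint 2600×4250 mm, wall height 2520 mm, wall thickness 118 mm. The two y-facing walls run the full x-width; the two x-facing walls fit between the inner faces of the y-facing walls.

B is a rectangular dining table. The top is 1256×672×35 mm with its upper surface at z = 743 mm. It stands on four 60×60 mm square legs, each inset 58 mm from the nearest pair of top edges, running from the floor to the underside of the top. Four apron rails, 60 mm thick and 66 mm tall, run between adjacent legs with their top edges flush with the underside of the top and their outer faces flush with the legs' outer faces.

The table sits inside the house frame, centred.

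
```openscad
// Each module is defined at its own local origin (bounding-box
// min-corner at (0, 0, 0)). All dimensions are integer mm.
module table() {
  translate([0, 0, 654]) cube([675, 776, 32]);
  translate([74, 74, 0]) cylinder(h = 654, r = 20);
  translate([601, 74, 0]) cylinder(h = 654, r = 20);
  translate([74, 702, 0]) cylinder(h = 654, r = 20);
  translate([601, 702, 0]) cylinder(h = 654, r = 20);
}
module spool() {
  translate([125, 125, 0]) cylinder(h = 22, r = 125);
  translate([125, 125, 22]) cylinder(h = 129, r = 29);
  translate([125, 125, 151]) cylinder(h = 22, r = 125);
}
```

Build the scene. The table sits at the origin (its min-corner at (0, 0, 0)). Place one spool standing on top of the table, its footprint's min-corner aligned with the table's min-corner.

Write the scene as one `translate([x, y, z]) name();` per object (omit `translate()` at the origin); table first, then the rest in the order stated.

table();
translate([0, 0, 686]) spool();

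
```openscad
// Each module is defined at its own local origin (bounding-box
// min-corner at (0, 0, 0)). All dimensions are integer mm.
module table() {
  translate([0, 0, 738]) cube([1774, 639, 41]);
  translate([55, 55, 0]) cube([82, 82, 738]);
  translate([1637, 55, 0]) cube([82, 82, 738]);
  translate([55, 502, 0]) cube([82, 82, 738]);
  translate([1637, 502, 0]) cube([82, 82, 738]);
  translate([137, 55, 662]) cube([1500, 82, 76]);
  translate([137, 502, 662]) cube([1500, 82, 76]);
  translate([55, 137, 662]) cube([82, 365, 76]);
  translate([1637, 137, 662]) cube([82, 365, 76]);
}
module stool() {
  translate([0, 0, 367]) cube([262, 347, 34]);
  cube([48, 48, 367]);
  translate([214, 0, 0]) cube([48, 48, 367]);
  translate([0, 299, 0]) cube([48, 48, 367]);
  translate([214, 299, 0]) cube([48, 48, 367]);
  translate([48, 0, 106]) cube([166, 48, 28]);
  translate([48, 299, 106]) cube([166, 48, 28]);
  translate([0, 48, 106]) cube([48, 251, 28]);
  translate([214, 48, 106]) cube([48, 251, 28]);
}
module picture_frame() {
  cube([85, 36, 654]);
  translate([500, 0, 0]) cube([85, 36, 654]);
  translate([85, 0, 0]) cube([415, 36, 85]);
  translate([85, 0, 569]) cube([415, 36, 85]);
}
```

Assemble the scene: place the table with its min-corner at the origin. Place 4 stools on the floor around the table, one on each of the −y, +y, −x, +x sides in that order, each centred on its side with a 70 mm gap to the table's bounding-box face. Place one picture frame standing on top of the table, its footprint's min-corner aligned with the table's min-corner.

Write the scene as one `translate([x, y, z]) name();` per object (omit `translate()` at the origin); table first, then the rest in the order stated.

table();
translate([756, -417, 0]) stool();
translate([756, 709, 0]) stool();
translate([-332, 146, 0]) stool();
translate([1844, 146, 0]) stool();
translate([0, 0, 779]) picture_frame();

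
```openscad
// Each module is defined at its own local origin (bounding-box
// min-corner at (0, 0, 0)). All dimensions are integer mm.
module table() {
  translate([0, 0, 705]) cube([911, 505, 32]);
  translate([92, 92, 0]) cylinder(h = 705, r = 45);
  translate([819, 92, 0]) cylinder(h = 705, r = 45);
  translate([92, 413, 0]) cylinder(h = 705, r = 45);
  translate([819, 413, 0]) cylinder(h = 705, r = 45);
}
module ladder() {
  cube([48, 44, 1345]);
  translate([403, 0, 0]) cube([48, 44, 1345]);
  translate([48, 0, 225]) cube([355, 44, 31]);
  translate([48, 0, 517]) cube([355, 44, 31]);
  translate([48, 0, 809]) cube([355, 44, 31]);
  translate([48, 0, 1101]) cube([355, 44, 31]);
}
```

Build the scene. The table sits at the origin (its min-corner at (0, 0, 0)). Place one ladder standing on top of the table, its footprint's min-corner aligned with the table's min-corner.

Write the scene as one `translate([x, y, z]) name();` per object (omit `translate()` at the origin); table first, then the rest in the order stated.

table();
translate([0, 0, 737]) ladder();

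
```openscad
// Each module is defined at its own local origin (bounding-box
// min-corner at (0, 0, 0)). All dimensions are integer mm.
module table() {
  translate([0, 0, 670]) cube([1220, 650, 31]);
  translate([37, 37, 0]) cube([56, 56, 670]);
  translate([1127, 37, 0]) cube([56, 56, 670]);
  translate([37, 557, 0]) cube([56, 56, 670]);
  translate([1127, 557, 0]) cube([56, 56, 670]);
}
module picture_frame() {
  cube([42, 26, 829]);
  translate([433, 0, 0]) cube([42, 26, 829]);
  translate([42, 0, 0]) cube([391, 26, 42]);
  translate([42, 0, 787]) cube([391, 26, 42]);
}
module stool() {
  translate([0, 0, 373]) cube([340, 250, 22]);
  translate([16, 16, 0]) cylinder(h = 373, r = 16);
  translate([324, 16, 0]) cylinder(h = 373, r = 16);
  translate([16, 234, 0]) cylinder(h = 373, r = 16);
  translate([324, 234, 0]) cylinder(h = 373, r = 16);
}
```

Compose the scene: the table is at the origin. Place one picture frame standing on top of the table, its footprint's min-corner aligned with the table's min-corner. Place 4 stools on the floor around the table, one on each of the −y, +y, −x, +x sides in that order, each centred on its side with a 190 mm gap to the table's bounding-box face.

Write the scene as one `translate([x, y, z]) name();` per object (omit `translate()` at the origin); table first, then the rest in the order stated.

table();
translate([0, 0, 701]) picture_frame();
translate([440, -440, 0]) stool();
translate([440, 840, 0]) stool();
translate([-530, 200, 0]) stool();
translate([1410, 200, 0]) stool();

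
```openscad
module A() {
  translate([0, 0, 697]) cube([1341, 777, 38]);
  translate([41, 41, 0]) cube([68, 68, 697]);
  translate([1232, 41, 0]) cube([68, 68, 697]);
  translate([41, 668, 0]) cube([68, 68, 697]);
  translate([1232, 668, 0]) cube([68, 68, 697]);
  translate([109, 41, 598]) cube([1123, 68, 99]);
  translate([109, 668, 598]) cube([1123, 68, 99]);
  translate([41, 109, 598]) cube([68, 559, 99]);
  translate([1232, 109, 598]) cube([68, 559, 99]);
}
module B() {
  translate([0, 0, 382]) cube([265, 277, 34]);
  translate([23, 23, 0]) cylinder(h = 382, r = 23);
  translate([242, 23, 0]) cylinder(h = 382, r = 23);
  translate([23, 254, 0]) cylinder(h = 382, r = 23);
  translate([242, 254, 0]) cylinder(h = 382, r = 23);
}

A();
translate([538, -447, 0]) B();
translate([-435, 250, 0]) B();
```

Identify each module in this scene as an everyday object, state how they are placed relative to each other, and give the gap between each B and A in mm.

Each stool's nearest face is 170 mm from the table's bounding box.

A is a table. B is a stool. Two stools sit around the table at the −y, −x sides. The gap between each stool and the table is 170 mm.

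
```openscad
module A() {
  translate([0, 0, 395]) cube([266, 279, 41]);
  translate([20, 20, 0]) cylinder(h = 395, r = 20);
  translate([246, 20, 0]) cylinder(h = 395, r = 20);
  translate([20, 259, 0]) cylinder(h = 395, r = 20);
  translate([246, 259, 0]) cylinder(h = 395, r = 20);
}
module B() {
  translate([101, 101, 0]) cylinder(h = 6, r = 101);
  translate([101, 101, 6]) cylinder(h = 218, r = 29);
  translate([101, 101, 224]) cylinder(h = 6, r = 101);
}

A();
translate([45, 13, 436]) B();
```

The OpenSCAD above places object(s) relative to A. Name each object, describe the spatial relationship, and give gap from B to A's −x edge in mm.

A is a stool. B is a spool. The spool is on top of the stool. The gap from the spool to the stool's −x edge is 45 mm.

The spool's min-x is at 45; the stool's min-x is 0; gap = 45 mm.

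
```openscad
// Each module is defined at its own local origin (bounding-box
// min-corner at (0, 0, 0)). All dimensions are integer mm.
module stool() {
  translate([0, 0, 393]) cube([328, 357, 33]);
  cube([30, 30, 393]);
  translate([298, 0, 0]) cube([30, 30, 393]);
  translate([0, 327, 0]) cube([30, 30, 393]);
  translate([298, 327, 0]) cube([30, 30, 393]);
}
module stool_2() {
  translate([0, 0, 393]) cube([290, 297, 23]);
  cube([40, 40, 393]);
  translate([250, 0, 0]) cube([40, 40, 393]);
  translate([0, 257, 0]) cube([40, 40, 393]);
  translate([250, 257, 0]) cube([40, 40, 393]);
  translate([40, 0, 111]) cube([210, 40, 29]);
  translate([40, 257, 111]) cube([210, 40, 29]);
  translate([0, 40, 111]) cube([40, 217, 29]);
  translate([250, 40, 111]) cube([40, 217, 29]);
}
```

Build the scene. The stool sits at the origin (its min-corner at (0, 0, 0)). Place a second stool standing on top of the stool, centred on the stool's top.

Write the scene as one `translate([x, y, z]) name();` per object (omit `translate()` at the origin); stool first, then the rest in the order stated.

stool();
translate([19, 30, 426]) stool_2();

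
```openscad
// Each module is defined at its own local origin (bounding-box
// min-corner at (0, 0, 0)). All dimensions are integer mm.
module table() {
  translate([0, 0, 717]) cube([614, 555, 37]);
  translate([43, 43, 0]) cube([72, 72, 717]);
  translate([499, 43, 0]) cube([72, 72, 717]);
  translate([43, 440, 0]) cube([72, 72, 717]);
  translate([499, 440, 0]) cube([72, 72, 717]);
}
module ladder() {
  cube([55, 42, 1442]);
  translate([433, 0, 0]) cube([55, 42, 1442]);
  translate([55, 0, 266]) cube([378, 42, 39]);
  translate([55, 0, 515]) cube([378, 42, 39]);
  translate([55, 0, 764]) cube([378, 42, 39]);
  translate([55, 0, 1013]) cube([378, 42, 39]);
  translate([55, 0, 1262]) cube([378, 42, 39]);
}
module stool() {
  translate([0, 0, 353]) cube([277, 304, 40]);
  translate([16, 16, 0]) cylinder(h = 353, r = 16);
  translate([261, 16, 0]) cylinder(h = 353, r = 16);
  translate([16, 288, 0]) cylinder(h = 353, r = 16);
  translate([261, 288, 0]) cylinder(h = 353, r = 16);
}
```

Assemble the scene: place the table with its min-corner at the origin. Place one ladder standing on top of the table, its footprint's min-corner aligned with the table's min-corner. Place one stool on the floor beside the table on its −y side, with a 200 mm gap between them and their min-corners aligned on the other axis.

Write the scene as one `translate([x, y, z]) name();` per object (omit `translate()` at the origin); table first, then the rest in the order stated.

table();
translate([0, 0, 754]) ladder();
translate([0, -504, 0]) stool();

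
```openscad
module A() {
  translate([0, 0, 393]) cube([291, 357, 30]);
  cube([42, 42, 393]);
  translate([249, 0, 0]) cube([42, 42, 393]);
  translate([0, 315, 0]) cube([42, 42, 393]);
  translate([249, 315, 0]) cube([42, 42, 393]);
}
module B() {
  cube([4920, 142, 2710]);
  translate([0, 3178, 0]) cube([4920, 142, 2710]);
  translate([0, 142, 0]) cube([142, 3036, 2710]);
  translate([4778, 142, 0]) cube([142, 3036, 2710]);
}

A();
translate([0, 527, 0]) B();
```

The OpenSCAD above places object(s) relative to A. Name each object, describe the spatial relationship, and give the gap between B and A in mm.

A is a stool. B is a house frame. The house frame is on the floor beside the stool on its +y side. The gap between the house frame and the stool is 170 mm.

The house frame's nearest face is 170 mm from the stool's +y face.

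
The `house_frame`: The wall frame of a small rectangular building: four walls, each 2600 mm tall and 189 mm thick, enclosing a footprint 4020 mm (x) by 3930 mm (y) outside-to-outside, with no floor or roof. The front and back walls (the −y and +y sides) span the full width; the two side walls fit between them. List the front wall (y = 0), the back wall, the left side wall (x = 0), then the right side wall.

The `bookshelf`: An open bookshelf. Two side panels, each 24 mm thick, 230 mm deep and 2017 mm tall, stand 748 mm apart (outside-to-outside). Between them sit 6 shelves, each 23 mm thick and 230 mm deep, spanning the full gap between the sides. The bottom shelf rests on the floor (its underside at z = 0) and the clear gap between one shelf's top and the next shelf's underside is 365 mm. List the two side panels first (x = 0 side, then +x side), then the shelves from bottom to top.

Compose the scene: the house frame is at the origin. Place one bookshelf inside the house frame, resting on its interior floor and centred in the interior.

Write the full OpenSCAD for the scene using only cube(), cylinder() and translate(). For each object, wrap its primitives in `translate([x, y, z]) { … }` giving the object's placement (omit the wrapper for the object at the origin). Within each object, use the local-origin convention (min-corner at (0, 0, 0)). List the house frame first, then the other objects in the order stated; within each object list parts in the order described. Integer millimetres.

cube([4020, 189, 2600]);
translate([0, 3741, 0]) cube([4020, 189, 2600]);
translate([0, 189, 0]) cube([189, 3552, 2600]);
translate([3831, 189, 0]) cube([189, 3552, 2600]);
translate([1636, 1850, 0]) {
  cube([24, 230, 2017]);
  translate([724, 0, 0]) cube([24, 230, 2017]);
  translate([24, 0, 0]) cube([700, 230, 23]);
  translate([24, 0, 388]) cube([700, 230, 23]);
  translate([24, 0, 776]) cube([700, 230, 23]);
  translate([24, 0, 1164]) cube([700, 230, 23]);
  translate([24, 0, 1552]) cube([700, 230, 23]);
  translate([24, 0, 1940]) cube([700, 230, 23]);
}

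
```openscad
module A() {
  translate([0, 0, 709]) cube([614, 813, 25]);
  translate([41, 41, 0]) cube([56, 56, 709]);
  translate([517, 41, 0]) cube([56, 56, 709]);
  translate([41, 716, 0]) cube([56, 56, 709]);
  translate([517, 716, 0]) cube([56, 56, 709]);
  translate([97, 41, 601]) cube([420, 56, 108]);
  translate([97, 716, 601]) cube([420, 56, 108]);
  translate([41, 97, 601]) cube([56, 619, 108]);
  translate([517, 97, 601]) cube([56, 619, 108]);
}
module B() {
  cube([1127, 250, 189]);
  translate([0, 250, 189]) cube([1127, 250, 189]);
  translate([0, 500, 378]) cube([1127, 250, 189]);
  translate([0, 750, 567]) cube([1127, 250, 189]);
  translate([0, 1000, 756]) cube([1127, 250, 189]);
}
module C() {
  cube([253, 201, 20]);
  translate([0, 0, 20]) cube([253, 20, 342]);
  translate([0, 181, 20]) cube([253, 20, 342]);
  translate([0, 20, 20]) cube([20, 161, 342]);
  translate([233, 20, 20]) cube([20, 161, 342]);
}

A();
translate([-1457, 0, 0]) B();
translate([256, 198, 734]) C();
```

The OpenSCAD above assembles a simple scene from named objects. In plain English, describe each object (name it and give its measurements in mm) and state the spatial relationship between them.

A is a rectangular dining table. The top is 614×813×25 mm with its upper surface at z = 734 mm. It stands on four 56×56 mm square legs, each inset 41 mm from the nearest pair of top edges, running from the floor to the underside of the top. Four apron rails, 56 mm thick and 108 mm tall, run between adjacent legs with their top edges flush with the underside of the top and their outer faces flush with the legs' outer faces.

B is a run of 5 identical solid stair steps. Each tread is 1127×250 mm and each step block is 189 mm high. Step 1 rests on the floor; step k is offset from step 1 by (k−1)×250 mm in y and (k−1)×189 mm in z.

C is an open-topped rectangular box: outside dimensions 253×201×362 mm, with a uniform wall and base thickness of 20 mm. The base is a full 253×201 slab on the floor; four walls sit on top of the base. The front and back walls (the −y and +y sides) span the full width; the two side walls fit between them.

The staircase is on the floor beside the table on its −x side. The open box is on top of the table.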